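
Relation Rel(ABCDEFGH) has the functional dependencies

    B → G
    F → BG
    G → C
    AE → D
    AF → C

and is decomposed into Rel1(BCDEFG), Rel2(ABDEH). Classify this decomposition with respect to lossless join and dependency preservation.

Lossless test: (BDE)⁺ = {BCDEG}, which is a superkey of neither fragment — lossy.
Dependency preservation: AF → C is not contained in any single fragment, but the restricted closure of its left-hand side across the fragments still reaches the right-hand side; the remaining FDs each lie inside some fragment. All dependencies are preserved.

lossy but dependency-preserving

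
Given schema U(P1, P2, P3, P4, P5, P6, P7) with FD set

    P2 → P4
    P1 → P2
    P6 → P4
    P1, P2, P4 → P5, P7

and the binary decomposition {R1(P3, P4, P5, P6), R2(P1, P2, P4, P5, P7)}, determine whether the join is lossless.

No

Common attributes: R1 ∩ R2 = {P4, P5}.
No dependency enlarges {P4, P5}, so (P4, P5)⁺ = {P4, P5}.
The closure contains neither all of R1 = {P3, P4, P5, P6} nor all of R2 = {P1, P2, P4, P5, P7}, so the common attributes are not a superkey of either fragment. The join is lossy.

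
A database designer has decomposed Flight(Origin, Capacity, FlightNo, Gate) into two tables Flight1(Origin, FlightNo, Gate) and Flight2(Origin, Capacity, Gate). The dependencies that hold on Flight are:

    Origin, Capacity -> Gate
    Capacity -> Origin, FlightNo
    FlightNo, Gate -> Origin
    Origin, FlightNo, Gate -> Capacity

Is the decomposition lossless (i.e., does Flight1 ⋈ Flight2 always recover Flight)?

No

Common attributes: Flight1 ∩ Flight2 = {Origin, Gate}.
No dependency enlarges {Origin, Gate}, so (Origin, Gate)⁺ = {Origin, Gate}.
The closure contains neither all of Flight1 = {Origin, FlightNo, Gate} nor all of Flight2 = {Origin, Capacity, Gate}, so the common attributes are not a superkey of either fragment. The join is lossy.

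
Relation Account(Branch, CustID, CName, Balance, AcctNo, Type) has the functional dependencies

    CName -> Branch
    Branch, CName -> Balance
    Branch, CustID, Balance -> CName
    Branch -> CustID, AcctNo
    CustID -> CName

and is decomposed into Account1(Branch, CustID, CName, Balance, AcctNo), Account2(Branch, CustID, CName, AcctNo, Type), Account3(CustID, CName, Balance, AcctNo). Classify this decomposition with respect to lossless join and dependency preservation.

Lossless test (chase): Rows 1 and 3 agree on CName; apply CName→Branch and equate their Branch entries. Rows 1 and 2 agree on Branch, CName; apply Branch, CName→Balance and equate their Balance entries. Row 2 is now all distinguished symbols — the join is lossless.
Dependency preservation: every FD's attributes lie within a single fragment, so each can be enforced locally — preserved.

lossless and dependency-preserving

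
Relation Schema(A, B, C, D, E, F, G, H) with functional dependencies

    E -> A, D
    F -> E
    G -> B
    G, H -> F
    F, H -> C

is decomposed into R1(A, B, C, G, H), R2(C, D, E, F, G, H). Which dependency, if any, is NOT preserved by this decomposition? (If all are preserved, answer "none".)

E -> A, D

Check E → A, D: no single fragment contains all of {A, D, E}, and the restricted closure of {E} across the fragments never reaches {A, D}.
F → E is preserved.
G → B is preserved.
G, H → F is preserved.
F, H → C is preserved.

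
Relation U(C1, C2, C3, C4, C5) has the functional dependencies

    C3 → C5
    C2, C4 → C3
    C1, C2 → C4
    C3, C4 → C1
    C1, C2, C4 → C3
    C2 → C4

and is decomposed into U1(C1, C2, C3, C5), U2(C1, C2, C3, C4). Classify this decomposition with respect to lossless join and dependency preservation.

lossless and dependency-preserving

Lossless test: (C1, C2, C3)⁺ = {C1, C2, C3, C4, C5}, which contains all of one fragment — lossless.
Dependency preservation: every FD's attributes lie within a single fragment, so each can be enforced locally — preserved.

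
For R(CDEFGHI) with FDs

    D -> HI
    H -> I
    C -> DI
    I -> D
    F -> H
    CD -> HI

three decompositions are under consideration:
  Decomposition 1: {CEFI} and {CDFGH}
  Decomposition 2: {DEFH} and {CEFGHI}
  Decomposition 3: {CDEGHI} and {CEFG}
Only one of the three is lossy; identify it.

Decomposition 1

Decomposition 1: common = {CF}, closure = {CDFHI} → lossy.
Decomposition 2: common = {EFH}, closure = {DEFHI} → lossless.
Decomposition 3: common = {CEG}, closure = {CDEGHI} → lossless.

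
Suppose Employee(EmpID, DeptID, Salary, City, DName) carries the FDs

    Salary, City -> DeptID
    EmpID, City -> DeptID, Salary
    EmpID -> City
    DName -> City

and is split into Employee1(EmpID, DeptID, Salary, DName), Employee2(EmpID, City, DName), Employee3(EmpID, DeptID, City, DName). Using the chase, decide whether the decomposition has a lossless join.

Chase test. Columns are EmpID, DeptID, Salary, City, DName; row i has aⱼ where attribute j ∈ Employeei, else bᵢⱼ.
Initial tableau (one row per fragment):
  row 1: a1 a2 a3 b14 a5
  row 2: a1 b22 b23 a4 a5
  row 3: a1 a2 b33 a4 a5
Rows 2 and 3 agree on EmpID, City; apply EmpID, City→DeptID, Salary and equate their DeptID, Salary entries.
Rows 1 and 2 agree on EmpID; apply EmpID→City and equate their City entries.
Rows 1 and 2 agree on EmpID, City; apply EmpID, City→DeptID, Salary and equate their DeptID, Salary entries.
Row 1 is now all distinguished symbols — the join is lossless.

Yes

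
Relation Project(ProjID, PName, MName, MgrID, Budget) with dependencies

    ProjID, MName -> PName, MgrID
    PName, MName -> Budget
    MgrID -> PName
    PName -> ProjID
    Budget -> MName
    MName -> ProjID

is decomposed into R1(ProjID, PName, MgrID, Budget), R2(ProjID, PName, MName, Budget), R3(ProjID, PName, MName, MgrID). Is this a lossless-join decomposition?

Chase test. Columns are ProjID, PName, MName, MgrID, Budget; row i has aⱼ where attribute j ∈ Ri, else bᵢⱼ.
Initial tableau (one row per fragment):
  row 1: a1 a2 b13 a4 a5
  row 2: a1 a2 a3 b24 a5
  row 3: a1 a2 a3 a4 b35
Rows 2 and 3 agree on ProjID, MName; apply ProjID, MName→PName, MgrID and equate their PName, MgrID entries.
Rows 2 and 3 agree on PName, MName; apply PName, MName→Budget and equate their Budget entries.
Rows 1 and 2 agree on Budget; apply Budget→MName and equate their MName entries.
Row 1 is now all distinguished symbols — the join is lossless.

Yes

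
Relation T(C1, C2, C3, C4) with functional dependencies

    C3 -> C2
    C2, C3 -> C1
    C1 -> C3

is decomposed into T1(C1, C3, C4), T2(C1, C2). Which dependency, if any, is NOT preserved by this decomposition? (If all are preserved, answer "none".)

C3 → C2: restricted closure across fragments reaches C2.
C2, C3 → C1: restricted closure across fragments reaches C1.
C1 → C3 lies within T1.
Every dependency is enforceable on the fragments, so the decomposition is dependency-preserving.

none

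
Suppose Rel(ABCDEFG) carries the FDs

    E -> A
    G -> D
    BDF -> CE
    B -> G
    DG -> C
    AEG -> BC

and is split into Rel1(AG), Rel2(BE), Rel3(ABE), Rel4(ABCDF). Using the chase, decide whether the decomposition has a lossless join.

Chase test. Columns are ABCDEFG; row i has aⱼ where attribute j ∈ Reli, else bᵢⱼ.
Initial tableau (one row per fragment):
  row 1: a1 b12 b13 b14 b15 b16 a7
  row 2: b21 a2 b23 b24 a5 b26 b27
  row 3: a1 a2 b33 b34 a5 b36 b37
  row 4: a1 a2 a3 a4 b45 a6 b47
Rows 2 and 3 agree on E; apply E→A and equate their A entries.
Rows 2 and 3 agree on B; apply B→G and equate their G entries.
Rows 2 and 4 agree on B; apply B→G and equate their G entries.
Rows 2 and 3 agree on AEG; apply AEG→BC and equate their BC entries.
Rows 2 and 3 agree on G; apply G→D and equate their D entries.
Rows 2 and 4 agree on G; apply G→D and equate their D entries.
Rows 2 and 4 agree on DG; apply DG→C and equate their C entries.
No row becomes fully distinguished — the join is lossy.

No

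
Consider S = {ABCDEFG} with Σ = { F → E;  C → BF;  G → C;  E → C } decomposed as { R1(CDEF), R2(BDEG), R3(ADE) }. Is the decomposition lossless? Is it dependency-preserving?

Lossless test (chase): Rows 1 and 2 agree on E; apply E→C and equate their C entries. Rows 1 and 3 agree on E; apply E→C and equate their C entries. Rows 1 and 2 agree on C; apply C→BF and equate their BF entries. Rows 1 and 3 agree on C; apply C→BF and equate their BF entries. No row becomes fully distinguished — the join is lossy.
Dependency preservation: C → BF; G → C are not contained in any single fragment, but the restricted closure of each left-hand side across the fragments still reaches the right-hand side; the remaining FDs each lie inside some fragment. All dependencies are preserved.

lossy but dependency-preserving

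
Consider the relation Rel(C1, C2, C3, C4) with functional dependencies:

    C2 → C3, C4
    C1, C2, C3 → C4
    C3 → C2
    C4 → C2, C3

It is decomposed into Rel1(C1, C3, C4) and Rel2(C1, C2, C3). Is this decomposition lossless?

Common attributes: Rel1 ∩ Rel2 = {C1, C3}.
Closure of {C1, C3}: C3 → C2 applies, adding C2; C2 → C3, C4 applies, adding C4. So (C1, C3)⁺ = {C1, C2, C3, C4}.
This closure contains every attribute of Rel1, so Rel1 ∩ Rel2 → Rel1. The join is lossless.

Yes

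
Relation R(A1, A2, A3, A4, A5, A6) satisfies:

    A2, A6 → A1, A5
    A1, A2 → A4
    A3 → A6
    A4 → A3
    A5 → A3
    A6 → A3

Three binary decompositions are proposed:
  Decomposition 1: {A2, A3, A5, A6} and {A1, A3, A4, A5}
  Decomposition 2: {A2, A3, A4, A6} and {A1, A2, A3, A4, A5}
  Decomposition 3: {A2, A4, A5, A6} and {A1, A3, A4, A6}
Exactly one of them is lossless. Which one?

Decomposition 2

Decomposition 1: common = {A3, A5}, closure = {A3, A5, A6} → lossy.
Decomposition 2: common = {A2, A3, A4}, closure = {A1, A2, A3, A4, A5, A6} → lossless.
Decomposition 3: common = {A4, A6}, closure = {A3, A4, A6} → lossy.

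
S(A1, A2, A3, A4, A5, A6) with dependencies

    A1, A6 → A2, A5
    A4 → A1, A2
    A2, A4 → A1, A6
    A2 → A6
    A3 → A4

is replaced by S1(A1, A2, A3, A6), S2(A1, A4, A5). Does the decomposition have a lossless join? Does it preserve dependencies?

Lossless test: (A1)⁺ = {A1}, which is a superkey of neither fragment — lossy.
Dependency preservation: the restricted closure of {A1, A6} across the fragments never reaches {A2, A5}, so A1, A6 → A2, A5 cannot be enforced without a join — not preserved.

lossy and not dependency-preserving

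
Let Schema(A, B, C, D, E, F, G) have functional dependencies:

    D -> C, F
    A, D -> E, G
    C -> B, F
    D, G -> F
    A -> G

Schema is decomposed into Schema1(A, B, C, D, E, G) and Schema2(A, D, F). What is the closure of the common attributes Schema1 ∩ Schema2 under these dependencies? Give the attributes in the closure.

Schema1 ∩ Schema2 = {A, D}.
D → C, F applies, adding C, F
A, D → E, G applies, adding E, G
C → B, F applies, adding B
Closure: {A, B, C, D, E, F, G}.

A, B, C, D, E, F, G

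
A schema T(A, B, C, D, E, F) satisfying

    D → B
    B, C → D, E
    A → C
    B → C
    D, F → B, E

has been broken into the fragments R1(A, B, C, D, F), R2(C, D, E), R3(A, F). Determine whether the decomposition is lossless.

Yes

Chase test. Columns are A, B, C, D, E, F; row i has aⱼ where attribute j ∈ Ri, else bᵢⱼ.
Initial tableau (one row per fragment):
  row 1: a1 a2 a3 a4 b15 a6
  row 2: b21 b22 a3 a4 a5 b26
  row 3: a1 b32 b33 b34 b35 a6
Rows 1 and 2 agree on D; apply D→B and equate their B entries.
Rows 1 and 2 agree on B, C; apply B, C→D, E and equate their D, E entries.
Rows 1 and 3 agree on A; apply A→C and equate their C entries.
Row 1 is now all distinguished symbols — the join is lossless.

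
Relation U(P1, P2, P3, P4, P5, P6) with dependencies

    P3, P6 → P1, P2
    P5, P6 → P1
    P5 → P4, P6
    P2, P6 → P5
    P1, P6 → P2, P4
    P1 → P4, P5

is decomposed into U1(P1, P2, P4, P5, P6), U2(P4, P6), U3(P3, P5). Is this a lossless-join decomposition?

Chase test. Columns are P1, P2, P3, P4, P5, P6; row i has aⱼ where attribute j ∈ Ui, else bᵢⱼ.
Initial tableau (one row per fragment):
  row 1: a1 a2 b13 a4 a5 a6
  row 2: b21 b22 b23 a4 b25 a6
  row 3: b31 b32 a3 b34 a5 b36
Rows 1 and 3 agree on P5; apply P5→P4, P6 and equate their P4, P6 entries.
Rows 1 and 3 agree on P5, P6; apply P5, P6→P1 and equate their P1 entries.
Rows 1 and 3 agree on P1, P6; apply P1, P6→P2, P4 and equate their P2, P4 entries.
Row 3 is now all distinguished symbols — the join is lossless.

Yes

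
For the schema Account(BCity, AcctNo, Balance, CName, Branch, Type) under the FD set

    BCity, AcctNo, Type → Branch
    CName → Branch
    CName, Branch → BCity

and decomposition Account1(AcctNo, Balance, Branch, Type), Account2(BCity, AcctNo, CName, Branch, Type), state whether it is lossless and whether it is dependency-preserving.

Lossless test: (AcctNo, Branch, Type)⁺ = {AcctNo, Branch, Type}, which is a superkey of neither fragment — lossy.
Dependency preservation: every FD's attributes lie within a single fragment, so each can be enforced locally — preserved.

lossy but dependency-preserving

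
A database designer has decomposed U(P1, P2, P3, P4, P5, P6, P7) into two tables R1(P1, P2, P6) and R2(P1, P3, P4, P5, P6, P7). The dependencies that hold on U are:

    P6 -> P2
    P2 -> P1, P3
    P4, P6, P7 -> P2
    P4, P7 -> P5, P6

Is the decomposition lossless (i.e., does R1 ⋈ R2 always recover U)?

Common attributes: R1 ∩ R2 = {P1, P6}.
Closure of {P1, P6}: P6 → P2 applies, adding P2; P2 → P1, P3 applies, adding P3. So (P1, P6)⁺ = {P1, P2, P3, P6}.
This closure contains every attribute of R1, so R1 ∩ R2 → R1. The join is lossless.

Yes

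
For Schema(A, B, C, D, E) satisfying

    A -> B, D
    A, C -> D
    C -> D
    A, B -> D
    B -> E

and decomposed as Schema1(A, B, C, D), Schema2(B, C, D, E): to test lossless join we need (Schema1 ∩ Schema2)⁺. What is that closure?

Schema1 ∩ Schema2 = {B, C, D}.
B → E applies, adding E
Closure: {B, C, D, E}.

B, C, D, E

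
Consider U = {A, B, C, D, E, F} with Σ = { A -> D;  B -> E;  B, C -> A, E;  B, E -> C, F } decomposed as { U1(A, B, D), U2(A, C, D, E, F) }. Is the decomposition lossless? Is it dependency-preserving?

lossy and not dependency-preserving

Lossless test: (A, D)⁺ = {A, D}, which is a superkey of neither fragment — lossy.
Dependency preservation: the restricted closure of {B} across the fragments never reaches {E}, so B → E cannot be enforced without a join — not preserved.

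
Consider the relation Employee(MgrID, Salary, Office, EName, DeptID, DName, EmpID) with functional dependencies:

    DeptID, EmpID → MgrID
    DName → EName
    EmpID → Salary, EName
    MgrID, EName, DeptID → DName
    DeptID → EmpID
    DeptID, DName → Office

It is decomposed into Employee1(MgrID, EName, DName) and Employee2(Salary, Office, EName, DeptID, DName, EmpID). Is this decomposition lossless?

No

Common attributes: Employee1 ∩ Employee2 = {EName, DName}.
No dependency enlarges {EName, DName}, so (EName, DName)⁺ = {EName, DName}.
The closure contains neither all of Employee1 = {MgrID, EName, DName} nor all of Employee2 = {Salary, Office, EName, DeptID, DName, EmpID}, so the common attributes are not a superkey of either fragment. The join is lossy.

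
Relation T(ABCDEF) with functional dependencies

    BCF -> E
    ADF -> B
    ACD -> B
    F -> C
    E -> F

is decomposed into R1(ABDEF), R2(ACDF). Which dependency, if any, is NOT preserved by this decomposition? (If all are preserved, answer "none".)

ACD -> B

Check ACD → B: no single fragment contains all of {ABCD}, and the restricted closure of {ACD} across the fragments never reaches {B}.
BCF → E is preserved.
ADF → B is preserved.
F → C is preserved.
E → F is preserved.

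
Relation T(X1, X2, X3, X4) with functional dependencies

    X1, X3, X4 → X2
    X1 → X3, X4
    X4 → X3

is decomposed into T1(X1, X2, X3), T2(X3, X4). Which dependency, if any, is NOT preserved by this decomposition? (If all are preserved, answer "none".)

Check X1 → X3, X4: no single fragment contains all of {X1, X3, X4}, and the restricted closure of {X1} across the fragments never reaches {X3, X4}.
X1, X3, X4 → X2 is preserved.
X4 → X3 is preserved.

X1 → X3, X4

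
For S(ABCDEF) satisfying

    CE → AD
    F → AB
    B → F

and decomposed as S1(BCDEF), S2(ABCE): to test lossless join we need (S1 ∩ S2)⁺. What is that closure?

ABCDEF

S1 ∩ S2 = {BCE}.
CE → AD applies, adding AD
B → F applies, adding F
Closure: {ABCDEF}.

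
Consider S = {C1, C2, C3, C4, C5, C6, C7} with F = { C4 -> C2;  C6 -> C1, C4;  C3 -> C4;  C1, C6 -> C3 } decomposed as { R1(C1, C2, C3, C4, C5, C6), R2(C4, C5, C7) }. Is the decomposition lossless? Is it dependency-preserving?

lossy but dependency-preserving

Lossless test: (C4, C5)⁺ = {C2, C4, C5}, which is a superkey of neither fragment — lossy.
Dependency preservation: every FD's attributes lie within a single fragment, so each can be enforced locally — preserved.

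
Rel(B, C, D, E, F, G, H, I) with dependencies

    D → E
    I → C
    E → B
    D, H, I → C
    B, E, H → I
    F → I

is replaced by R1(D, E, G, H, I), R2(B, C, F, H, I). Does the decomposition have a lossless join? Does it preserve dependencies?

lossy and not dependency-preserving

Lossless test: (H, I)⁺ = {C, H, I}, which is a superkey of neither fragment — lossy.
Dependency preservation: the restricted closure of {E} across the fragments never reaches {B}, so E → B cannot be enforced without a join — not preserved.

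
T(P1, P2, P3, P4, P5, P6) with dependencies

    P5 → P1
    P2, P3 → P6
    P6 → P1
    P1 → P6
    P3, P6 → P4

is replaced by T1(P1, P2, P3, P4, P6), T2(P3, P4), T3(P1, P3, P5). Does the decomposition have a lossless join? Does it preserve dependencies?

lossy but dependency-preserving

Lossless test (chase): Rows 1 and 3 agree on P1; apply P1→P6 and equate their P6 entries. Rows 1 and 3 agree on P3, P6; apply P3, P6→P4 and equate their P4 entries. No row becomes fully distinguished — the join is lossy.
Dependency preservation: every FD's attributes lie within a single fragment, so each can be enforced locally — preserved.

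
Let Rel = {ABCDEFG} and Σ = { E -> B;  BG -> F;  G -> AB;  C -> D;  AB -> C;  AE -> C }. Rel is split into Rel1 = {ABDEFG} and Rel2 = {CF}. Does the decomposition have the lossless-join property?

Common attributes: Rel1 ∩ Rel2 = {F}.
No dependency enlarges {F}, so (F)⁺ = {F}.
The closure contains neither all of Rel1 = {ABDEFG} nor all of Rel2 = {CF}, so the common attributes are not a superkey of either fragment. The join is lossy.

No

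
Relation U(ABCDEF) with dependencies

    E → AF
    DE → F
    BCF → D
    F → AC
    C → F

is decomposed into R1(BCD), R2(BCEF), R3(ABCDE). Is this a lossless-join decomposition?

Chase test. Columns are ABCDEF; row i has aⱼ where attribute j ∈ Ri, else bᵢⱼ.
Initial tableau (one row per fragment):
  row 1: b11 a2 a3 a4 b15 b16
  row 2: b21 a2 a3 b24 a5 a6
  row 3: a1 a2 a3 a4 a5 b36
Rows 2 and 3 agree on E; apply E→AF and equate their AF entries.
Rows 2 and 3 agree on BCF; apply BCF→D and equate their D entries.
Rows 1 and 2 agree on C; apply C→F and equate their F entries.
Rows 1 and 2 agree on F; apply F→AC and equate their AC entries.
Row 2 is now all distinguished symbols — the join is lossless.

Yes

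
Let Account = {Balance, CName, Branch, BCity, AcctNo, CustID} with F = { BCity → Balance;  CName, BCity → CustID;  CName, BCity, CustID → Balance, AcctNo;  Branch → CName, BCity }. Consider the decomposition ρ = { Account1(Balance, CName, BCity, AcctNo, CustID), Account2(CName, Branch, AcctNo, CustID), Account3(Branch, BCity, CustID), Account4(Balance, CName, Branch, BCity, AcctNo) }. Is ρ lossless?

Yes

Chase test. Columns are Balance, CName, Branch, BCity, AcctNo, CustID; row i has aⱼ where attribute j ∈ Accounti, else bᵢⱼ.
Initial tableau (one row per fragment):
  row 1: a1 a2 b13 a4 a5 a6
  row 2: b21 a2 a3 b24 a5 a6
  row 3: b31 b32 a3 a4 b35 a6
  row 4: a1 a2 a3 a4 a5 b46
Rows 1 and 3 agree on BCity; apply BCity→Balance and equate their Balance entries.
Rows 1 and 4 agree on CName, BCity; apply CName, BCity→CustID and equate their CustID entries.
Rows 2 and 3 agree on Branch; apply Branch→CName, BCity and equate their CName, BCity entries.
Rows 1 and 2 agree on BCity; apply BCity→Balance and equate their Balance entries.
Rows 1 and 3 agree on CName, BCity, CustID; apply CName, BCity, CustID→Balance, AcctNo and equate their Balance, AcctNo entries.
Row 2 is now all distinguished symbols — the join is lossless.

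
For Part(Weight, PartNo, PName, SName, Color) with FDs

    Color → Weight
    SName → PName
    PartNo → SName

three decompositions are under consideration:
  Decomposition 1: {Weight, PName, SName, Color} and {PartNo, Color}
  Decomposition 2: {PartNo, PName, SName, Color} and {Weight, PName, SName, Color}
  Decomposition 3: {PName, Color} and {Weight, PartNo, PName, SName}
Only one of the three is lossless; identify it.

Decomposition 2

Decomposition 1: common = {Color}, closure = {Weight, Color} → lossy.
Decomposition 2: common = {PName, SName, Color}, closure = {Weight, PName, SName, Color} → lossless.
Decomposition 3: common = {PName}, closure = {PName} → lossy.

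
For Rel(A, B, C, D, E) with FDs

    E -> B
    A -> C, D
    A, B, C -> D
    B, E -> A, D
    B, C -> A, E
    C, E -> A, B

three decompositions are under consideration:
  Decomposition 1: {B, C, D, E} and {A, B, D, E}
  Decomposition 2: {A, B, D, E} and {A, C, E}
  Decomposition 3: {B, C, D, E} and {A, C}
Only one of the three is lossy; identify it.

Decomposition 1: common = {B, D, E}, closure = {A, B, C, D, E} → lossless.
Decomposition 2: common = {A, E}, closure = {A, B, C, D, E} → lossless.
Decomposition 3: common = {C}, closure = {C} → lossy.

Decomposition 3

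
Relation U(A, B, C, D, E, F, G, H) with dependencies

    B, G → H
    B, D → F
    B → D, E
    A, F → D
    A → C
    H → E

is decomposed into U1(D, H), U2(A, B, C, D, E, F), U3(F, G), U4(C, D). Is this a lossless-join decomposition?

No

Chase test. Columns are A, B, C, D, E, F, G, H; row i has aⱼ where attribute j ∈ Ui, else bᵢⱼ.
Initial tableau (one row per fragment):
  row 1: b11 b12 b13 a4 b15 b16 b17 a8
  row 2: a1 a2 a3 a4 a5 a6 b27 b28
  row 3: b31 b32 b33 b34 b35 a6 a7 b38
  row 4: b41 b42 a3 a4 b45 b46 b47 b48
No row becomes fully distinguished — the join is lossy.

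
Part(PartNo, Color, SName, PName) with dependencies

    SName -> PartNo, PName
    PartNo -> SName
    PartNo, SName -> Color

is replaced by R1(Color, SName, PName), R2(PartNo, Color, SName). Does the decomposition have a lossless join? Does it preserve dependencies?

lossless and dependency-preserving

Lossless test: (Color, SName)⁺ = {PartNo, Color, SName, PName}, which contains all of one fragment — lossless.
Dependency preservation: SName → PartNo, PName is not contained in any single fragment, but the restricted closure of its left-hand side across the fragments still reaches the right-hand side; the remaining FDs each lie inside some fragment. All dependencies are preserved.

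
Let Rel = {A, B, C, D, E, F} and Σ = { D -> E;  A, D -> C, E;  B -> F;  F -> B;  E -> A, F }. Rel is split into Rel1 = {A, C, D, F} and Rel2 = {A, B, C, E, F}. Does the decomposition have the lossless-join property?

Common attributes: Rel1 ∩ Rel2 = {A, C, F}.
Closure of {A, C, F}: F → B applies, adding B. So (A, C, F)⁺ = {A, B, C, F}.
The closure contains neither all of Rel1 = {A, C, D, F} nor all of Rel2 = {A, B, C, E, F}, so the common attributes are not a superkey of either fragment. The join is lossy.

No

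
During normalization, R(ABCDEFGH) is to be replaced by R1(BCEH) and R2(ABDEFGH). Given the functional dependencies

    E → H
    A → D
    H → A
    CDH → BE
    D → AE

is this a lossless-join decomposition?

Common attributes: R1 ∩ R2 = {BEH}.
Closure of {BEH}: H → A applies, adding A; A → D applies, adding D. So (BEH)⁺ = {ABDEH}.
The closure contains neither all of R1 = {BCEH} nor all of R2 = {ABDEFGH}, so the common attributes are not a superkey of either fragment. The join is lossy.

No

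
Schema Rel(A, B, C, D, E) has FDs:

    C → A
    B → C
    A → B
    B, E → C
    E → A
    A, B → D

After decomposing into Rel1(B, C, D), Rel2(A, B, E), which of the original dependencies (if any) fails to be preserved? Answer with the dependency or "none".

C → A: restricted closure across fragments reaches A.
B → C lies within Rel1.
A → B lies within Rel2.
B, E → C: restricted closure across fragments reaches C.
E → A lies within Rel2.
A, B → D: restricted closure across fragments reaches D.
Every dependency is enforceable on the fragments, so the decomposition is dependency-preserving.

none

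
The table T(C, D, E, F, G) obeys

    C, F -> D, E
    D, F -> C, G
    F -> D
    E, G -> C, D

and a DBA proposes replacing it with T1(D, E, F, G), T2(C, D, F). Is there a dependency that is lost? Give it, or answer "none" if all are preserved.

Check E, G → C, D: no single fragment contains all of {C, D, E, G}, and the restricted closure of {E, G} across the fragments never reaches {C, D}.
C, F → D, E is preserved.
D, F → C, G is preserved.
F → D is preserved.

E, G -> C, D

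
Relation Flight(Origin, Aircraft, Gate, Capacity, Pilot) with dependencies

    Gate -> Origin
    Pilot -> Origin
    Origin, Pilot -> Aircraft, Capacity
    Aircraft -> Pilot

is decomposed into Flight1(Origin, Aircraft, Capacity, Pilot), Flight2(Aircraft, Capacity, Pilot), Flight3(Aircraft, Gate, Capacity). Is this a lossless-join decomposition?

Chase test. Columns are Origin, Aircraft, Gate, Capacity, Pilot; row i has aⱼ where attribute j ∈ Flighti, else bᵢⱼ.
Initial tableau (one row per fragment):
  row 1: a1 a2 b13 a4 a5
  row 2: b21 a2 b23 a4 a5
  row 3: b31 a2 a3 a4 b35
Rows 1 and 2 agree on Pilot; apply Pilot→Origin and equate their Origin entries.
Rows 1 and 3 agree on Aircraft; apply Aircraft→Pilot and equate their Pilot entries.
Rows 1 and 3 agree on Pilot; apply Pilot→Origin and equate their Origin entries.
Row 3 is now all distinguished symbols — the join is lossless.

Yes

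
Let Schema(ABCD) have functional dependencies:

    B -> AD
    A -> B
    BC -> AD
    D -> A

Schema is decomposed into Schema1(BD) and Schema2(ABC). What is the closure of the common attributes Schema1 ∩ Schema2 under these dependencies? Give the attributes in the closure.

Schema1 ∩ Schema2 = {B}.
B → AD applies, adding AD
Closure: {ABD}.

ABD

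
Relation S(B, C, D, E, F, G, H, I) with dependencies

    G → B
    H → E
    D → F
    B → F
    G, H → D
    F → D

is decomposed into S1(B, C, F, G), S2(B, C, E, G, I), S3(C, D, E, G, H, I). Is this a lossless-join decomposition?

Yes

Chase test. Columns are B, C, D, E, F, G, H, I; row i has aⱼ where attribute j ∈ Si, else bᵢⱼ.
Initial tableau (one row per fragment):
  row 1: a1 a2 b13 b14 a5 a6 b17 b18
  row 2: a1 a2 b23 a4 b25 a6 b27 a8
  row 3: b31 a2 a3 a4 b35 a6 a7 a8
Rows 1 and 3 agree on G; apply G→B and equate their B entries.
Rows 1 and 2 agree on B; apply B→F and equate their F entries.
Rows 1 and 3 agree on B; apply B→F and equate their F entries.
Rows 1 and 2 agree on F; apply F→D and equate their D entries.
Rows 1 and 3 agree on F; apply F→D and equate their D entries.
Row 3 is now all distinguished symbols — the join is lossless.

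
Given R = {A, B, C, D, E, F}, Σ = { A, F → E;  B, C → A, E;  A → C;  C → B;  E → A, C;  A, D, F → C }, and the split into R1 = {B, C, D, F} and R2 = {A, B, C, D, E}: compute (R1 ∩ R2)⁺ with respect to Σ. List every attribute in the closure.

A, B, C, D, E

R1 ∩ R2 = {B, C, D}.
B, C → A, E applies, adding A, E
Closure: {A, B, C, D, E}.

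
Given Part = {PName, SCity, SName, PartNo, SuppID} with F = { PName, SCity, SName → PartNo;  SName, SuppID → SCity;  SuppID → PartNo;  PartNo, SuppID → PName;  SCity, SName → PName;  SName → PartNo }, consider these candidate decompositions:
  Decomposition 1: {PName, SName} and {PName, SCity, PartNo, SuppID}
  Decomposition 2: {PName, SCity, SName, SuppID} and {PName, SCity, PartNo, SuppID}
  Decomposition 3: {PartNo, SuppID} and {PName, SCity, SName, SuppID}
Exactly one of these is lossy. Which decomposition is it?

Decomposition 1: common = {PName}, closure = {PName} → lossy.
Decomposition 2: common = {PName, SCity, SuppID}, closure = {PName, SCity, PartNo, SuppID} → lossless.
Decomposition 3: common = {SuppID}, closure = {PName, PartNo, SuppID} → lossless.

Decomposition 1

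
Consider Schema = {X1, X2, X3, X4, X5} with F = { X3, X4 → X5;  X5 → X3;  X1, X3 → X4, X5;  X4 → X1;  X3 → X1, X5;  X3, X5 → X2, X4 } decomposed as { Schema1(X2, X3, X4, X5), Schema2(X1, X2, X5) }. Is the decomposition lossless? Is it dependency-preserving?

lossless but not dependency-preserving

Lossless test: (X2, X5)⁺ = {X1, X2, X3, X4, X5}, which contains all of one fragment — lossless.
Dependency preservation: the restricted closure of {X4} across the fragments never reaches {X1}, so X4 → X1 cannot be enforced without a join — not preserved.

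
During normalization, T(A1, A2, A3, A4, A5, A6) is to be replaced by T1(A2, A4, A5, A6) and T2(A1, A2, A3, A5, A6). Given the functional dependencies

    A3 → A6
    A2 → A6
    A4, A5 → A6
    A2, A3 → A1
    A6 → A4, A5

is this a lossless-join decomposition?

Yes

Common attributes: T1 ∩ T2 = {A2, A5, A6}.
Closure of {A2, A5, A6}: A6 → A4, A5 applies, adding A4. So (A2, A5, A6)⁺ = {A2, A4, A5, A6}.
This closure contains every attribute of T1, so T1 ∩ T2 → T1. The join is lossless.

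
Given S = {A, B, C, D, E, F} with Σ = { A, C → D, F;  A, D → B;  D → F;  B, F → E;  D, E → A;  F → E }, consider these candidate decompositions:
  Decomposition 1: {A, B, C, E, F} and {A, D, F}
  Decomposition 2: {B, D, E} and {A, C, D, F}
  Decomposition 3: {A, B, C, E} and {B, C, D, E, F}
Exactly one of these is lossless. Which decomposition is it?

Decomposition 2

Decomposition 1: common = {A, F}, closure = {A, E, F} → lossy.
Decomposition 2: common = {D}, closure = {A, B, D, E, F} → lossless.
Decomposition 3: common = {B, C, E}, closure = {B, C, E} → lossy.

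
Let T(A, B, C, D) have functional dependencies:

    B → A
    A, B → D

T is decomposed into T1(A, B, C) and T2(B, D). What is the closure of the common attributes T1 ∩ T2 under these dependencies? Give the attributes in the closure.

A, B, D

T1 ∩ T2 = {B}.
B → A applies, adding A
A, B → D applies, adding D
Closure: {A, B, D}.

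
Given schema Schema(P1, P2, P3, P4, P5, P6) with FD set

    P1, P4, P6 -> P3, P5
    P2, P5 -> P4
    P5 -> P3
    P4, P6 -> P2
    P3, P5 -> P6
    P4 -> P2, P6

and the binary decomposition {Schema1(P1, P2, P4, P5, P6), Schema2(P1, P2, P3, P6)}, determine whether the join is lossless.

Common attributes: Schema1 ∩ Schema2 = {P1, P2, P6}.
No dependency enlarges {P1, P2, P6}, so (P1, P2, P6)⁺ = {P1, P2, P6}.
The closure contains neither all of Schema1 = {P1, P2, P4, P5, P6} nor all of Schema2 = {P1, P2, P3, P6}, so the common attributes are not a superkey of either fragment. The join is lossy.

No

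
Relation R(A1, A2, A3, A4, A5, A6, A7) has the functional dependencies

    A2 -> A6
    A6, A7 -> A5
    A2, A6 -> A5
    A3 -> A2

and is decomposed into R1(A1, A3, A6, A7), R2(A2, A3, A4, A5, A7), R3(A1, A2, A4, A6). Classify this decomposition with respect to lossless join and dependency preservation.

lossy and not dependency-preserving

Lossless test (chase): Rows 2 and 3 agree on A2; apply A2→A6 and equate their A6 entries. Rows 1 and 2 agree on A6, A7; apply A6, A7→A5 and equate their A5 entries. Rows 2 and 3 agree on A2, A6; apply A2, A6→A5 and equate their A5 entries. Rows 1 and 2 agree on A3; apply A3→A2 and equate their A2 entries. No row becomes fully distinguished — the join is lossy.
Dependency preservation: the restricted closure of {A6, A7} across the fragments never reaches {A5}, so A6, A7 → A5 cannot be enforced without a join — not preserved.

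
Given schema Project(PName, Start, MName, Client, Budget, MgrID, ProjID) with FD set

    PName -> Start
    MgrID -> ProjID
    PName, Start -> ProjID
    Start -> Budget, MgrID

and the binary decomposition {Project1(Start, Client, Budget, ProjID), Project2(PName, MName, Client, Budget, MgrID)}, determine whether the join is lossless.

Common attributes: Project1 ∩ Project2 = {Client, Budget}.
No dependency enlarges {Client, Budget}, so (Client, Budget)⁺ = {Client, Budget}.
The closure contains neither all of Project1 = {Start, Client, Budget, ProjID} nor all of Project2 = {PName, MName, Client, Budget, MgrID}, so the common attributes are not a superkey of either fragment. The join is lossy.

No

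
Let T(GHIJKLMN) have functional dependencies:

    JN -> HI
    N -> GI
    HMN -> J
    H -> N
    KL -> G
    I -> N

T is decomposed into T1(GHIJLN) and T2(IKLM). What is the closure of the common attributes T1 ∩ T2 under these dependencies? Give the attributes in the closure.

T1 ∩ T2 = {IL}.
I → N applies, adding N
N → GI applies, adding G
Closure: {GILN}.

GILN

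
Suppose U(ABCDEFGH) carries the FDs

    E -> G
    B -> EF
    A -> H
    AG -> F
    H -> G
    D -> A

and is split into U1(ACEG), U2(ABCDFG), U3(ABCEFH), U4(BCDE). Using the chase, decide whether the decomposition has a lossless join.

Yes

Chase test. Columns are ABCDEFGH; row i has aⱼ where attribute j ∈ Ui, else bᵢⱼ.
Initial tableau (one row per fragment):
  row 1: a1 b12 a3 b14 a5 b16 a7 b18
  row 2: a1 a2 a3 a4 b25 a6 a7 b28
  row 3: a1 a2 a3 b34 a5 a6 b37 a8
  row 4: b41 a2 a3 a4 a5 b46 b47 b48
Rows 1 and 3 agree on E; apply E→G and equate their G entries.
Rows 1 and 4 agree on E; apply E→G and equate their G entries.
Rows 2 and 3 agree on B; apply B→EF and equate their EF entries.
Rows 2 and 4 agree on B; apply B→EF and equate their EF entries.
Rows 1 and 2 agree on A; apply A→H and equate their H entries.
Rows 1 and 3 agree on A; apply A→H and equate their H entries.
Rows 1 and 2 agree on AG; apply AG→F and equate their F entries.
Rows 2 and 4 agree on D; apply D→A and equate their A entries.
Rows 1 and 4 agree on A; apply A→H and equate their H entries.
Row 2 is now all distinguished symbols — the join is lossless.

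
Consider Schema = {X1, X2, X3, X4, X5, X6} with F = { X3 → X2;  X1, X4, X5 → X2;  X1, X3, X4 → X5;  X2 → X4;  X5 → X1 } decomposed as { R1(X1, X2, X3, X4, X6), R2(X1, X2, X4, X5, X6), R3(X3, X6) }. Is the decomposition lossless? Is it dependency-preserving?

Lossless test (chase): Rows 1 and 3 agree on X3; apply X3→X2 and equate their X2 entries. Rows 1 and 3 agree on X2; apply X2→X4 and equate their X4 entries. No row becomes fully distinguished — the join is lossy.
Dependency preservation: the restricted closure of {X1, X3, X4} across the fragments never reaches {X5}, so X1, X3, X4 → X5 cannot be enforced without a join — not preserved.

lossy and not dependency-preserving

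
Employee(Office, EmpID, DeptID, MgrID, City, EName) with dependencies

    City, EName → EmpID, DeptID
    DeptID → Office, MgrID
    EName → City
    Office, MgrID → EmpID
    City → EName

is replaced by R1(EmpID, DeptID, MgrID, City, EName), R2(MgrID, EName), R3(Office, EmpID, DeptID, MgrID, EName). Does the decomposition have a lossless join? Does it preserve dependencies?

lossless and dependency-preserving

Lossless test (chase): Rows 1 and 3 agree on DeptID; apply DeptID→Office, MgrID and equate their Office, MgrID entries. Rows 1 and 2 agree on EName; apply EName→City and equate their City entries. Rows 1 and 3 agree on EName; apply EName→City and equate their City entries. Rows 1 and 2 agree on City, EName; apply City, EName→EmpID, DeptID and equate their EmpID, DeptID entries. Rows 1 and 2 agree on DeptID; apply DeptID→Office, MgrID and equate their Office, MgrID entries. Row 1 is now all distinguished symbols — the join is lossless.
Dependency preservation: every FD's attributes lie within a single fragment, so each can be enforced locally — preserved.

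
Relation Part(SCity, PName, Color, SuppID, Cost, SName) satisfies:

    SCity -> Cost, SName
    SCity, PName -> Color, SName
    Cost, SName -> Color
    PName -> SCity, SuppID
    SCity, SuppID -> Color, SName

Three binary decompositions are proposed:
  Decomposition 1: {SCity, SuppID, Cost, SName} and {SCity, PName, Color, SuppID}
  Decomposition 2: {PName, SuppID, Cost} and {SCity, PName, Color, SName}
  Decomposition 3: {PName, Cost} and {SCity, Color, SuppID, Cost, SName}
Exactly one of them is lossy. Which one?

Decomposition 3

Decomposition 1: common = {SCity, SuppID}, closure = {SCity, Color, SuppID, Cost, SName} → lossless.
Decomposition 2: common = {PName}, closure = {SCity, PName, Color, SuppID, Cost, SName} → lossless.
Decomposition 3: common = {Cost}, closure = {Cost} → lossy.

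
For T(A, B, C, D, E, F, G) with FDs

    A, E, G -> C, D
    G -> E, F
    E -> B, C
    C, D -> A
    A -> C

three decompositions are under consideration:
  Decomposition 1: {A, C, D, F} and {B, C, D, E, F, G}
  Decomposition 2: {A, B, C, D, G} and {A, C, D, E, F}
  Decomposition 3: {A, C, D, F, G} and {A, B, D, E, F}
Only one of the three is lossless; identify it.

Decomposition 1

Decomposition 1: common = {C, D, F}, closure = {A, C, D, F} → lossless.
Decomposition 2: common = {A, C, D}, closure = {A, C, D} → lossy.
Decomposition 3: common = {A, D, F}, closure = {A, C, D, F} → lossy.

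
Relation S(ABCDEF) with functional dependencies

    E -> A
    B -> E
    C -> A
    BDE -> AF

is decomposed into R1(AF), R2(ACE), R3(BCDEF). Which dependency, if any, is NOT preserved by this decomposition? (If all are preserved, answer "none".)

E → A lies within R2.
B → E lies within R3.
C → A lies within R2.
BDE → AF: restricted closure across fragments reaches AF.
Every dependency is enforceable on the fragments, so the decomposition is dependency-preserving.

none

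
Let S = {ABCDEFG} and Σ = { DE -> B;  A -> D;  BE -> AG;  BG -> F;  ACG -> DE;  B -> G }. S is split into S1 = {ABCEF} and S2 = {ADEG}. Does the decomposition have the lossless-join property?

Common attributes: S1 ∩ S2 = {AE}.
Closure of {AE}: A → D applies, adding D; DE → B applies, adding B; BE → AG applies, adding G; BG → F applies, adding F. So (AE)⁺ = {ABDEFG}.
This closure contains every attribute of S2, so S1 ∩ S2 → S2. The join is lossless.

Yes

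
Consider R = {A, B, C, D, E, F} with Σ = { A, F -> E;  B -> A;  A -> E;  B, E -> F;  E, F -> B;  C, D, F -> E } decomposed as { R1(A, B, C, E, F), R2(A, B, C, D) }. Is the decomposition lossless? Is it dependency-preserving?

lossless but not dependency-preserving

Lossless test: (A, B, C)⁺ = {A, B, C, E, F}, which contains all of one fragment — lossless.
Dependency preservation: the restricted closure of {C, D, F} across the fragments never reaches {E}, so C, D, F → E cannot be enforced without a join — not preserved.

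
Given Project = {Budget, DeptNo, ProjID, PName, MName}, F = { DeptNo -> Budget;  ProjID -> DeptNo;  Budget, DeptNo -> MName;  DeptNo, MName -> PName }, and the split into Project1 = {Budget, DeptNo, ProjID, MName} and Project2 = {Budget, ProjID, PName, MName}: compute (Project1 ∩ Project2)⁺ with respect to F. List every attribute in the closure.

Budget, DeptNo, ProjID, PName, MName

Project1 ∩ Project2 = {Budget, ProjID, MName}.
ProjID → DeptNo applies, adding DeptNo
DeptNo, MName → PName applies, adding PName
Closure: {Budget, DeptNo, ProjID, PName, MName}.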